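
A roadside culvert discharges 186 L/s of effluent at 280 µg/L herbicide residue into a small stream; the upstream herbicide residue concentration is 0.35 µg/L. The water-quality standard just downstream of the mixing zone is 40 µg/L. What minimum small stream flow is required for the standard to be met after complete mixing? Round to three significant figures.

1130 L/s

Set C_mix = 40: (Q·0.3500 + 186.0·280.0) / (Q + 186.0) = 40
→ Q = 186.0·(280.0 − 40)/(40 − 0.3500) = 1126 L/s.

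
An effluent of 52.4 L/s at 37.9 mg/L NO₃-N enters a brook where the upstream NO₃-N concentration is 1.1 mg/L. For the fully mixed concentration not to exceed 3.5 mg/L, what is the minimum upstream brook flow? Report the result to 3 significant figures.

Set C_mix = 3.5: (Q·1.100 + 52.40·37.90) / (Q + 52.40) = 3.5
→ Q = 52.40·(37.90 − 3.5)/(3.5 − 1.100) = 751.1 L/s.

751 L/s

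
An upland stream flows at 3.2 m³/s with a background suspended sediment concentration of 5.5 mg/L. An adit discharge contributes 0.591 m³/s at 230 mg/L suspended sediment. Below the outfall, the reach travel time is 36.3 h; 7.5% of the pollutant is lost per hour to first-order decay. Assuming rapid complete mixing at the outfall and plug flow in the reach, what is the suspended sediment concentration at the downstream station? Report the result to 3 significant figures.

2.39 mg/L

Mixed concentration C = ΣQC/ΣQ = (3.200·5.500 + 0.5910·230.0) / 3.791 = 153.5/3.791 = 40.50 mg/L.
7.5%/h lost → k = −ln(1 − 0.075) = 0.07796 h⁻¹.
Applying C = C₀e^(−kt): 40.50 × 0.05901 = 2.390 mg/L.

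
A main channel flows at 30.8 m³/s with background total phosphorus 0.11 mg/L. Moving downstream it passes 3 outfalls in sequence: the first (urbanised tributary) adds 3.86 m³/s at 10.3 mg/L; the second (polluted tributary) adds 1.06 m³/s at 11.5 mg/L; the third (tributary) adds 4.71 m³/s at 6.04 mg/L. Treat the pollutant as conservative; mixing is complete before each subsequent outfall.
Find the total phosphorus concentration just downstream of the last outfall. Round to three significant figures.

Outfall 1: combined Q = 34.66 m³/s; C = (30.80·0.1100 + 3.860·10.30)/34.66 = 1.245 mg/L.
Outfall 2: combined Q = 35.72 m³/s; C = (34.66·1.245 + 1.060·11.50)/35.72 = 1.549 mg/L.
Outfall 3: combined Q = 40.43 m³/s; C = (35.72·1.549 + 4.710·6.040)/40.43 = 2.072 mg/L.

2.07 mg/L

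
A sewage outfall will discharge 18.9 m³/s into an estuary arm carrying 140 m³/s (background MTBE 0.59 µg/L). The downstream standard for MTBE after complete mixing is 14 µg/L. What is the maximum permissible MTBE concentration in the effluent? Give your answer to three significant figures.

113 µg/L

At the limit, (Qr·Cr + Qe·Cₑ)/(Qr + Qe) = 14:
Cₑ = (158.9·14 − 140.0·0.5900) / 18.90 = 113.3 µg/L.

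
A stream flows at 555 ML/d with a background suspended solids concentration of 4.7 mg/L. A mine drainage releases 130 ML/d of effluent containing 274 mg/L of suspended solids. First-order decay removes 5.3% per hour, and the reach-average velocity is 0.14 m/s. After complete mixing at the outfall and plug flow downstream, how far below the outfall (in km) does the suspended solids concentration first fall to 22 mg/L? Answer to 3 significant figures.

8.62 km

Mass balance: C = (555.0·4.700 + 130.0·274.0) / 685.0 = 38230/685.0 = 55.81 mg/L.
5.3%/h lost → k = −ln(1 − 0.053) = 0.05446 h⁻¹.
Set 55.81·exp(−k·t) = 22 → t = ln(55.81/22)/k = 61540 s = 17.09 h.
Distance = v·t = 0.14·61540 = 8615 m = 8.615 km.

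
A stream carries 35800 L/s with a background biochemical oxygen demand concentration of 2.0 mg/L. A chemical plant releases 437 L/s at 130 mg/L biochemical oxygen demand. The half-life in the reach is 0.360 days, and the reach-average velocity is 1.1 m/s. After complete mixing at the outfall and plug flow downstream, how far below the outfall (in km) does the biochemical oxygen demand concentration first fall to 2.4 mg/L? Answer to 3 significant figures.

Mass balance: C = (35800·2.000 + 437.0·130.0) / 36240 = 128400/36240 = 3.544 mg/L.
Half-life 0.360 d → k = ln 2 / 0.360 = 1.925 d⁻¹.
Set 3.544·exp(−k·t) = 2.4 → t = ln(3.544/2.4)/k = 17490 s = 4.857 h.
Distance = v·t = 1.1·17490 = 19230 m = 19.23 km.

19.2 km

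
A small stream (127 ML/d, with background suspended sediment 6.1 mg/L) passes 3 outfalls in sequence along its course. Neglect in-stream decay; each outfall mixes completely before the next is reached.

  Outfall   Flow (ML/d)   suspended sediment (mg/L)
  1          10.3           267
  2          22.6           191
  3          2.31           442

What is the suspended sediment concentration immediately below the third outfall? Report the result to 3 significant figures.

After outfall 1: Q = 127.0 + 10.30 = 137.3 ML/d; C = (127.0·6.100 + 10.30·267.0)/137.3 = 25.67 mg/L.
After outfall 2: Q = 137.3 + 22.60 = 159.9 ML/d; C = (137.3·25.67 + 22.60·191.0)/159.9 = 49.04 mg/L.
After outfall 3: Q = 159.9 + 2.310 = 162.2 ML/d; C = (159.9·49.04 + 2.310·442.0)/162.2 = 54.64 mg/L.

54.6 mg/L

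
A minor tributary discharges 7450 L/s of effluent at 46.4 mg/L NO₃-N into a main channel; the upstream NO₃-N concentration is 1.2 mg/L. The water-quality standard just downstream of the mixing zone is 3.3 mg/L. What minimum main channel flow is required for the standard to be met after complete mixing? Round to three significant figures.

153000 L/s

Set C_mix = 3.3: (Q·1.200 + 7450·46.40) / (Q + 7450) = 3.3
→ Q = 7450·(46.40 − 3.3)/(3.3 − 1.200) = 152900 L/s.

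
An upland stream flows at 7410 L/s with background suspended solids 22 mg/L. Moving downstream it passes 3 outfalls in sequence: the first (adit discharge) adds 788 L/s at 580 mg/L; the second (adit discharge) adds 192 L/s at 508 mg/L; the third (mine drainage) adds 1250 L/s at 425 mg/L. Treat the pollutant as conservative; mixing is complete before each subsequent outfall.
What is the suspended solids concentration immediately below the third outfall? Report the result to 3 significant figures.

Outfall 1: combined Q = 8198 L/s; C = (7410·22.00 + 788.0·580.0)/8198 = 75.64 mg/L.
Outfall 2: combined Q = 8390 L/s; C = (8198·75.64 + 192.0·508.0)/8390 = 85.53 mg/L.
Outfall 3: combined Q = 9640 L/s; C = (8390·85.53 + 1250·425.0)/9640 = 129.5 mg/L.

130 mg/L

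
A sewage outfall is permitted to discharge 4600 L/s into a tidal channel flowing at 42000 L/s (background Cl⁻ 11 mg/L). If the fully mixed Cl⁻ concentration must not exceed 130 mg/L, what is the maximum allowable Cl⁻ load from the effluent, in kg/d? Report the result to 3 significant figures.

483000 kg/d

Mass balance at the limit: 42000·11.00 + 4600·Cₑ = 46600·130 → Cₑ = 1217 mg/L.
4600 L/s = 4.600 m³/s. Load = 4.600 m³/s × 1217 g/m³ × 86 400 s/d = 483500 kg/d.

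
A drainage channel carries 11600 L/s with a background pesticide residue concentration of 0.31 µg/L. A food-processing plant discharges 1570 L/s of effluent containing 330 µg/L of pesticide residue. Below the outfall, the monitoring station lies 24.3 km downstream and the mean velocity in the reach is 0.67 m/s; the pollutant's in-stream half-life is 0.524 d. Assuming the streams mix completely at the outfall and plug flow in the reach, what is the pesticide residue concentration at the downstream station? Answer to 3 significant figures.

22.7 µg/L

Conservation of mass: C = (11600·0.3100 + 1570·330.0) / 13170 = 521700/13170 = 39.61 µg/L.
Travel time t = 24.3·1000 / 0.67 = 36270 s = 10.07 h.
Half-life 0.524 d → k = ln 2 / 0.524 = 1.323 d⁻¹.
Applying C = C₀e^(−kt): 39.61 × 0.5739 = 22.73 µg/L.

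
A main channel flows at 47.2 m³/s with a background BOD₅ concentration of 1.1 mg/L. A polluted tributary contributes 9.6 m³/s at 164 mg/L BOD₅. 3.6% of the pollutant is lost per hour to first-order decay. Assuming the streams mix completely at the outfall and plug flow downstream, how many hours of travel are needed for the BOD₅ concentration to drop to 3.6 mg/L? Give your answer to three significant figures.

56.6 h

Flow-weighted average: C = (47.20·1.100 + 9.600·164.0) / 56.80 = 1626/56.80 = 28.63 mg/L.
3.6%/h lost → k = −ln(1 − 0.036) = 0.03666 h⁻¹.
28.63·exp(−k·t) = 3.6 → t = ln(28.63/3.6)/k = 203600 s = 56.56 h.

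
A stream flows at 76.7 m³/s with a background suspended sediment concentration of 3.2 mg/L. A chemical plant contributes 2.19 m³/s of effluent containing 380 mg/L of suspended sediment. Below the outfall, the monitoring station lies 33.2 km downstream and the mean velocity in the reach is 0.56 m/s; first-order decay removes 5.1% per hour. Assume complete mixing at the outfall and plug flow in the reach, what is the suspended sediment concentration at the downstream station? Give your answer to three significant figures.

After mixing, C = (76.70·3.200 + 2.190·380.0) / 78.89 = 1078/78.89 = 13.66 mg/L.
Travel time t = 33.2·1000 / 0.56 = 59290 s = 16.47 h.
5.1%/h lost → k = −ln(1 − 0.051) = 0.05235 h⁻¹.
After decay, C = 13.66 × e^(−kt) = 13.66 × 0.4223 = 5.769 mg/L.

5.77 mg/L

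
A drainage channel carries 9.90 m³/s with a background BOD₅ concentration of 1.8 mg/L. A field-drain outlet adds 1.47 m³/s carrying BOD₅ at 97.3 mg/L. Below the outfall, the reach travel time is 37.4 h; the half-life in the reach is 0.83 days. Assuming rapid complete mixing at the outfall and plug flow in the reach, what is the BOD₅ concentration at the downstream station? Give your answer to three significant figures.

3.85 mg/L

Conservation of mass: C = (9.900·1.800 + 1.470·97.30) / 11.37 = 160.9/11.37 = 14.15 mg/L.
Half-life 0.83 d → k = ln 2 / 0.83 = 0.8351 d⁻¹.
Decay over the reach: 14.15·exp(−kt) = 14.15·0.2722 = 3.850 mg/L.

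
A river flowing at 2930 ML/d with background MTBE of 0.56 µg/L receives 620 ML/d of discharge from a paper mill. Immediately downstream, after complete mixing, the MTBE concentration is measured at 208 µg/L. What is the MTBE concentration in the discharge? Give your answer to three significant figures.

Mass balance: 2930·0.5600 + 620.0·Cₑ = 3550·208.0
→ Cₑ = (3550·208.0 − 2930·0.5600) / 620.0 = 1188 µg/L.

1190 µg/L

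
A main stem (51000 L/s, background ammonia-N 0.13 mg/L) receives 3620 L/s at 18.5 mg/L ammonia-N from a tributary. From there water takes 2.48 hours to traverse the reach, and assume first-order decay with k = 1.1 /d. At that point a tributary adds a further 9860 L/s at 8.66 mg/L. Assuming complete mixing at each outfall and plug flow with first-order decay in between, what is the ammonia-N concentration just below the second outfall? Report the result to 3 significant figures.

After mixing, C = (51000·0.1300 + 3620·18.50) / 54620 = 73600/54620 = 1.347 mg/L; combined flow 54620 L/s.
Decay over the reach: 1.347·exp(−kt) = 1.347·0.8926 = 1.203 mg/L.
At the second outfall, C = (54620·1.203 + 9860·8.660) / (54620 + 9860) = 2.343 mg/L.

2.34 mg/L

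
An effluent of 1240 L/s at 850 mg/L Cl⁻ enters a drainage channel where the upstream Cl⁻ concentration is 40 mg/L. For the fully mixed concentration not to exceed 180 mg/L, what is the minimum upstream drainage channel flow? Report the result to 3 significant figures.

Set C_mix = 180: (Q·40.00 + 1240·850.0) / (Q + 1240) = 180
→ Q = 1240·(850.0 − 180)/(180 − 40.00) = 5934 L/s.

5930 L/s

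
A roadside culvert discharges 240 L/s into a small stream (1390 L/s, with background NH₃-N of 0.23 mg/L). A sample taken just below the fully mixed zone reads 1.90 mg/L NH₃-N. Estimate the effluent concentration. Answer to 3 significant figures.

Mass balance: 1390·0.2300 + 240.0·Cₑ = 1630·1.900
→ Cₑ = (1630·1.900 − 1390·0.2300) / 240.0 = 11.57 mg/L.

11.6 mg/L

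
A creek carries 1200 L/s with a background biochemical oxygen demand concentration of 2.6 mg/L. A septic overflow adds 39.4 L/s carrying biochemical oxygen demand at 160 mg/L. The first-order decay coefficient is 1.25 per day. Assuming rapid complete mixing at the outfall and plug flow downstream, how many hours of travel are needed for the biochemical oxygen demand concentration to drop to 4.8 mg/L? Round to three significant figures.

Conservation of mass: C = (1200·2.600 + 39.40·160.0) / 1239 = 9424/1239 = 7.604 mg/L.
7.604·exp(−k·t) = 4.8 → t = ln(7.604/4.8)/k = 31800 s = 8.832 h.

8.83 h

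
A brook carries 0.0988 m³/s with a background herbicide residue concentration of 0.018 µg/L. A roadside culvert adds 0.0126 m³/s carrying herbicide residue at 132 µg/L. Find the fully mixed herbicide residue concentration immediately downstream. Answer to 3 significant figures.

14.9 µg/L

Mass balance: C = (0.09880·0.01800 + 0.01260·132.0) / 0.1114 = 1.665/0.1114 = 14.95 µg/L.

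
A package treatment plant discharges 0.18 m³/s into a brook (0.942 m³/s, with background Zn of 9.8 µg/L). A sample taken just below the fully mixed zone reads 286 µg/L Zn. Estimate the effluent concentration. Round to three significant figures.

Mass balance: 0.9420·9.800 + 0.1800·Cₑ = 1.122·286.0
→ Cₑ = (1.122·286.0 − 0.9420·9.800) / 0.1800 = 1731 µg/L.

1730 µg/L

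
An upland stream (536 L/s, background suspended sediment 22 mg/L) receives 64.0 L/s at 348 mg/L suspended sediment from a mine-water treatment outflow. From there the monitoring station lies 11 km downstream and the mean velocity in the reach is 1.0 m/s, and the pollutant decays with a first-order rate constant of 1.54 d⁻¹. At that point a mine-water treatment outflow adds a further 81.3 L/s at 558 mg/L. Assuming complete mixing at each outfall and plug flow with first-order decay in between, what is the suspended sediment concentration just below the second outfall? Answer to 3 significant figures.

Mixed concentration C = ΣQC/ΣQ = (536.0·22.00 + 64.00·348.0) / 600.0 = 34060/600.0 = 56.77 mg/L; combined flow 600.0 L/s.
Travel time t = 11·1000 / 1.0 = 11000 s = 3.056 h.
Decay over the reach: 56.77·exp(−kt) = 56.77·0.8220 = 46.67 mg/L.
At the second outfall, C = (600.0·46.67 + 81.30·558.0) / (600.0 + 81.30) = 107.7 mg/L.

108 mg/L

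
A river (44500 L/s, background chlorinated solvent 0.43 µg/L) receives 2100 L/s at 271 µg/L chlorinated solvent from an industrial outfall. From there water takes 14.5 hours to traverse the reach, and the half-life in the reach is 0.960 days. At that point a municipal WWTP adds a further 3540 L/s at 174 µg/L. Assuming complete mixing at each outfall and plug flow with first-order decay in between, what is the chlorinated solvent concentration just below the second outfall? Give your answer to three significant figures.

After mixing, C = (44500·0.4300 + 2100·271.0) / 46600 = 588200/46600 = 12.62 µg/L; combined flow 46600 L/s.
Half-life 0.960 d → k = ln 2 / 0.960 = 0.7220 d⁻¹.
Applying C = C₀e^(−kt): 12.62 × 0.6465 = 8.160 µg/L.
At the second outfall, C = (46600·8.160 + 3540·174.0) / (46600 + 3540) = 19.87 µg/L.

19.9 µg/L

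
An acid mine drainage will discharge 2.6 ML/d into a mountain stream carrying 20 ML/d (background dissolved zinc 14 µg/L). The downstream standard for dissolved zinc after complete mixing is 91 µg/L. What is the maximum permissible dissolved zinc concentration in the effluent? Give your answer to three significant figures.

683 µg/L

At the limit, (Qr·Cr + Qe·Cₑ)/(Qr + Qe) = 91:
Cₑ = (22.60·91 − 20.00·14.00) / 2.600 = 683.3 µg/L.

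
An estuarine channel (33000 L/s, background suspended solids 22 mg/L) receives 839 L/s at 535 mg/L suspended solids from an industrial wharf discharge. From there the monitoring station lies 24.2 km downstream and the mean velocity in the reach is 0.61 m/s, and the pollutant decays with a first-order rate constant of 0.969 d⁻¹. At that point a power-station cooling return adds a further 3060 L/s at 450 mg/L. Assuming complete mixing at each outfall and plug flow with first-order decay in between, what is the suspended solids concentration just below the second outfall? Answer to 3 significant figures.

57.7 mg/L

After mixing, C = (33000·22.00 + 839.0·535.0) / 33840 = 1175000/33840 = 34.72 mg/L; combined flow 33840 L/s.
Travel time t = 24.2·1000 / 0.61 = 39670 s = 11.02 h.
After decay, C = 34.72 × e^(−kt) = 34.72 × 0.6409 = 22.25 mg/L.
At the second outfall, C = (33840·22.25 + 3060·450.0) / (33840 + 3060) = 57.72 mg/L.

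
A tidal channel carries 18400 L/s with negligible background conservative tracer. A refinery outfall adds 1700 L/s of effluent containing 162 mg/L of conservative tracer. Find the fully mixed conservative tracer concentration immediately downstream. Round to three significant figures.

13.7 mg/L

After mixing, C = (18400·0 + 1700·162.0) / 20100 = 275400/20100 = 13.70 mg/L.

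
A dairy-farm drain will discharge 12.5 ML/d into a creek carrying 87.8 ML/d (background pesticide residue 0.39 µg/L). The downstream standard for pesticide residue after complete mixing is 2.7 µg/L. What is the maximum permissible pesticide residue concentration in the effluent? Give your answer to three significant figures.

18.9 µg/L

At the limit, (Qr·Cr + Qe·Cₑ)/(Qr + Qe) = 2.7:
Cₑ = (100.3·2.7 − 87.80·0.3900) / 12.50 = 18.93 µg/L.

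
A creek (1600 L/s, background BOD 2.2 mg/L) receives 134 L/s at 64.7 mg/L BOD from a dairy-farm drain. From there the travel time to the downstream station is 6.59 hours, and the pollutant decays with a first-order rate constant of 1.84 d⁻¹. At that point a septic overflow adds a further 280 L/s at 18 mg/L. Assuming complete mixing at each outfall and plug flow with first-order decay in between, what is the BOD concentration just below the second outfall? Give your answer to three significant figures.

Mass balance: C = (1600·2.200 + 134.0·64.70) / 1734 = 12190/1734 = 7.030 mg/L; combined flow 1734 L/s.
First-order decay: C = 7.030·exp(−k·t) = 7.030·0.6034 = 4.242 mg/L.
At the second outfall, C = (1734·4.242 + 280.0·18.00) / (1734 + 280.0) = 6.154 mg/L.

6.15 mg/L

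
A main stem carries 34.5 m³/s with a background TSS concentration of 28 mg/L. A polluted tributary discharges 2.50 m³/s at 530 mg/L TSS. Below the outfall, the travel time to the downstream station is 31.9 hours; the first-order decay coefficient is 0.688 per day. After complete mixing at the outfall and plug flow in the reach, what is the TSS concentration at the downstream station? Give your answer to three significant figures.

Mass balance: C = (34.50·28.00 + 2.500·530.0) / 37.00 = 2291/37.00 = 61.92 mg/L.
Applying C = C₀e^(−kt): 61.92 × 0.4007 = 24.81 mg/L.

24.8 mg/L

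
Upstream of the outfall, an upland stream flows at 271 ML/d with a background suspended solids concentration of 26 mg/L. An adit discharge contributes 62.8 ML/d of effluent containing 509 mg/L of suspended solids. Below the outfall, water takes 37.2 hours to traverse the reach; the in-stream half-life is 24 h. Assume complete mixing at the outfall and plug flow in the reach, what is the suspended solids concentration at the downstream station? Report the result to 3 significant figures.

Flow-weighted average: C = (271.0·26.00 + 62.80·509.0) / 333.8 = 39010/333.8 = 116.9 mg/L.
Half-life 24 h → k = ln 2 / 24 = 0.02888 h⁻¹ = 0.6931 d⁻¹.
First-order decay: C = 116.9·exp(−k·t) = 116.9·0.3415 = 39.91 mg/L.

39.9 mg/L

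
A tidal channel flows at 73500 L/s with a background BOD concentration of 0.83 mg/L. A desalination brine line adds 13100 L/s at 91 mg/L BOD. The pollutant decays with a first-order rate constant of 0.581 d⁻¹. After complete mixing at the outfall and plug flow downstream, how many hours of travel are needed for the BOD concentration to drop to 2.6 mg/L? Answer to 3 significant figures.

Mass balance: C = (73500·0.8300 + 13100·91.00) / 86600 = 1253000/86600 = 14.47 mg/L.
14.47·exp(−k·t) = 2.6 → t = ln(14.47/2.6)/k = 255300 s = 70.91 h.

70.9 h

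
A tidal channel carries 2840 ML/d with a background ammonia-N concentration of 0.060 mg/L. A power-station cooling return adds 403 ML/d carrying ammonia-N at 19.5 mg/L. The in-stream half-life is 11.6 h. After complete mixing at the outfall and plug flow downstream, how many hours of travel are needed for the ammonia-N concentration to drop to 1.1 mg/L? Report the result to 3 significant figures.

Mixed concentration C = ΣQC/ΣQ = (2840·0.06000 + 403.0·19.50) / 3243 = 8029/3243 = 2.476 mg/L.
Half-life 11.6 h → k = ln 2 / 11.6 = 0.05975 h⁻¹ = 1.434 d⁻¹.
2.476·exp(−k·t) = 1.1 → t = ln(2.476/1.1)/k = 48870 s = 13.58 h.

13.6 h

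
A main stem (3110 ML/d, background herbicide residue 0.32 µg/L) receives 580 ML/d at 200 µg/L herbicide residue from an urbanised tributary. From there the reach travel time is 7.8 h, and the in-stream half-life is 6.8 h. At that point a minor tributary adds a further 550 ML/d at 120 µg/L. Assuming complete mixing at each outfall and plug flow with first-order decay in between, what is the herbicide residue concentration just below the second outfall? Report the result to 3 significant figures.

28.0 µg/L

Mixed concentration C = ΣQC/ΣQ = (3110·0.3200 + 580.0·200.0) / 3690 = 117000/3690 = 31.71 µg/L; combined flow 3690 ML/d.
Half-life 6.8 h → k = ln 2 / 6.8 = 0.1019 h⁻¹ = 2.446 d⁻¹.
After decay, C = 31.71 × e^(−kt) = 31.71 × 0.4515 = 14.32 µg/L.
At the second outfall, C = (3690·14.32 + 550.0·120.0) / (3690 + 550.0) = 28.03 µg/L.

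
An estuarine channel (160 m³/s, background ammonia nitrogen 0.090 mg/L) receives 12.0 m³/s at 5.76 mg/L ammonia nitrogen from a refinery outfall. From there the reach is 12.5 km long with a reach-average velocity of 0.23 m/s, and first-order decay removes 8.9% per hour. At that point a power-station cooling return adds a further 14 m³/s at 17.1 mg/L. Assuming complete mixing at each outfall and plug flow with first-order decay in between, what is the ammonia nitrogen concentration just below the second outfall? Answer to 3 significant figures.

Mass balance: C = (160.0·0.09000 + 12.00·5.760) / 172.0 = 83.52/172.0 = 0.4856 mg/L; combined flow 172.0 m³/s.
Travel time t = 12.5·1000 / 0.23 = 54350 s = 15.10 h.
8.9%/h lost → k = −ln(1 − 0.089) = 0.09321 h⁻¹.
After decay, C = 0.4856 × e^(−kt) = 0.4856 × 0.2448 = 0.1189 mg/L.
Second outfall: C = (172.0·0.1189 + 14.00·17.10)/186.0 = 1.397 mg/L.

1.40 mg/L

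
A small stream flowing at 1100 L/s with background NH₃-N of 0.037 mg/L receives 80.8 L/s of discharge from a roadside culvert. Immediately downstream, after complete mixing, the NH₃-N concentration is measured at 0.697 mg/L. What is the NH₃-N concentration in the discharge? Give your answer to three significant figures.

9.68 mg/L

Mass balance: 1100·0.03700 + 80.80·Cₑ = 1181·0.6970
→ Cₑ = (1181·0.6970 − 1100·0.03700) / 80.80 = 9.682 mg/L.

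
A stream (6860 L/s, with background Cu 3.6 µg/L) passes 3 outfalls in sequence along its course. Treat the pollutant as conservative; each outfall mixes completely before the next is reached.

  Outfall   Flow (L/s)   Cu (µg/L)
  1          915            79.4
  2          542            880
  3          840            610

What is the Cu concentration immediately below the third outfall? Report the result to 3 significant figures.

Below outfall 1: Q → 7775 L/s, C = (6860·3.600 + 915.0·79.40)/7775 = 12.52 µg/L.
Below outfall 2: Q → 8317 L/s, C = (7775·12.52 + 542.0·880.0)/8317 = 69.05 µg/L.
Below outfall 3: Q → 9157 L/s, C = (8317·69.05 + 840.0·610.0)/9157 = 118.7 µg/L.

119 µg/L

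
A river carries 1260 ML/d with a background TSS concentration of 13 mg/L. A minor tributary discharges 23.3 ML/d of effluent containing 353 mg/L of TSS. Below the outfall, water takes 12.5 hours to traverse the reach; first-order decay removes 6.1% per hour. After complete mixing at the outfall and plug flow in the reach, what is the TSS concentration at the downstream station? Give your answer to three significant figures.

8.73 mg/L

Flow-weighted average: C = (1260·13.00 + 23.30·353.0) / 1283 = 24600/1283 = 19.17 mg/L.
6.1%/h lost → k = −ln(1 − 0.061) = 0.06294 h⁻¹.
Decay over the reach: 19.17·exp(−kt) = 19.17·0.4553 = 8.730 mg/L.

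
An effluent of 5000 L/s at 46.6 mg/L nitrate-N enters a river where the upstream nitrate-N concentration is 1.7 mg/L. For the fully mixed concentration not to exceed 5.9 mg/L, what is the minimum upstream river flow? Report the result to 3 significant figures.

48500 L/s

Set C_mix = 5.9: (Q·1.700 + 5000·46.60) / (Q + 5000) = 5.9
→ Q = 5000·(46.60 − 5.9)/(5.9 − 1.700) = 48450 L/s.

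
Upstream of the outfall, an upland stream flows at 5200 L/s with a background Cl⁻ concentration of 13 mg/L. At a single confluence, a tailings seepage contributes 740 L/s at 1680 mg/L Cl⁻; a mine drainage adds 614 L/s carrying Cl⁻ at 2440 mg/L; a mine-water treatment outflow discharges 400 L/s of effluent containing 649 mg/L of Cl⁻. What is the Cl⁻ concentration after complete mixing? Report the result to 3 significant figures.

Mass balance: C = (5200·13.00 + 740.0·1680 + 614.0·2440 + 400.0·649.0) / 6954 = 3069000/6954 = 441.3 mg/L.

441 mg/L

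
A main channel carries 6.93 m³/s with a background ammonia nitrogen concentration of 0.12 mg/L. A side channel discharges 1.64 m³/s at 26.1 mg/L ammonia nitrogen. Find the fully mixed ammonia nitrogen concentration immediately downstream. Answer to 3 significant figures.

After mixing, C = (6.930·0.1200 + 1.640·26.10) / 8.570 = 43.64/8.570 = 5.092 mg/L.

5.09 mg/L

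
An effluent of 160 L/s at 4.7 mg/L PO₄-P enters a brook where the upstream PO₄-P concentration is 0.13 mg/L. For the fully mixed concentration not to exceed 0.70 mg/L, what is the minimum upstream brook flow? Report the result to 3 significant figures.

1120 L/s

Set C_mix = 0.70: (Q·0.1300 + 160.0·4.700) / (Q + 160.0) = 0.70
→ Q = 160.0·(4.700 − 0.70)/(0.70 − 0.1300) = 1123 L/s.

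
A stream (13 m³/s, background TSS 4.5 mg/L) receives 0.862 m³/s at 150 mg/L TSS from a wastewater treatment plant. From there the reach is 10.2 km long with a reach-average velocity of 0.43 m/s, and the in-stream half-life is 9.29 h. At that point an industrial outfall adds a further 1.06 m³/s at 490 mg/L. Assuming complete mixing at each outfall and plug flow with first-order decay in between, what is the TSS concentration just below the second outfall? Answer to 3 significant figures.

42.5 mg/L

Mass balance: C = (13.00·4.500 + 0.8620·150.0) / 13.86 = 187.8/13.86 = 13.55 mg/L; combined flow 13.86 m³/s.
Travel time t = 10.2·1000 / 0.43 = 23720 s = 6.589 h.
Half-life 9.29 h → k = ln 2 / 9.29 = 0.07461 h⁻¹ = 1.791 d⁻¹.
After decay, C = 13.55 × e^(−kt) = 13.55 × 0.6116 = 8.286 mg/L.
At the second outfall, C = (13.86·8.286 + 1.060·490.0) / (13.86 + 1.060) = 42.51 mg/L.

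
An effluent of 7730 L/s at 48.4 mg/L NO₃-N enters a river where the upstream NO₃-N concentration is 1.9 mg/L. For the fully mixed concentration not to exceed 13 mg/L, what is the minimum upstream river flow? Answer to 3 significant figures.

24700 L/s

Set C_mix = 13: (Q·1.900 + 7730·48.40) / (Q + 7730) = 13
→ Q = 7730·(48.40 − 13)/(13 − 1.900) = 24650 L/s.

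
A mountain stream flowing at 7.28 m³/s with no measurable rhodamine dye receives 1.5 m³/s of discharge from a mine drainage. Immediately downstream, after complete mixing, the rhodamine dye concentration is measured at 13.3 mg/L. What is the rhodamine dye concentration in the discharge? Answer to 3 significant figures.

Mass balance: 7.280·0 + 1.500·Cₑ = 8.780·13.30
→ Cₑ = (8.780·13.30 − 7.280·0) / 1.500 = 77.85 mg/L.

77.8 mg/L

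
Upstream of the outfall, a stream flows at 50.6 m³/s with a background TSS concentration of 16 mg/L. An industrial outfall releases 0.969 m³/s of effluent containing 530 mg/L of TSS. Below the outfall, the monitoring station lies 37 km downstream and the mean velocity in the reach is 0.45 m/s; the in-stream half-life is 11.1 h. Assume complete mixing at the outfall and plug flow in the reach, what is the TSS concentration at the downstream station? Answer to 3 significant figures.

6.16 mg/L

Conservation of mass: C = (50.60·16.00 + 0.9690·530.0) / 51.57 = 1323/51.57 = 25.66 mg/L.
Travel time t = 37·1000 / 0.45 = 82220 s = 22.84 h.
Half-life 11.1 h → k = ln 2 / 11.1 = 0.06245 h⁻¹ = 1.499 d⁻¹.
Applying C = C₀e^(−kt): 25.66 × 0.2402 = 6.163 mg/L.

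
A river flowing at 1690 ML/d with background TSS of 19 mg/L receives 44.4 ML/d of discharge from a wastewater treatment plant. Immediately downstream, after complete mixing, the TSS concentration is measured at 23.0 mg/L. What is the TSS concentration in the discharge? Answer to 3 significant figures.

Mass balance: 1690·19.00 + 44.40·Cₑ = 1734·23.00
→ Cₑ = (1734·23.00 − 1690·19.00) / 44.40 = 175.3 mg/L.

175 mg/L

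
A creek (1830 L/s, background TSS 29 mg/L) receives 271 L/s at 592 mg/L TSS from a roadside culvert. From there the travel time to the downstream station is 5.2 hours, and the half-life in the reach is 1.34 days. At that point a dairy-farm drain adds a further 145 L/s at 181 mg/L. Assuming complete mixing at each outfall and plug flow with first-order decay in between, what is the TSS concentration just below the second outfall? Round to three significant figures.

96.7 mg/L

Conservation of mass: C = (1830·29.00 + 271.0·592.0) / 2101 = 213500/2101 = 101.6 mg/L; combined flow 2101 L/s.
Half-life 1.34 d → k = ln 2 / 1.34 = 0.5173 d⁻¹.
First-order decay: C = 101.6·exp(−k·t) = 101.6·0.8940 = 90.85 mg/L.
At the second outfall, C = (2101·90.85 + 145.0·181.0) / (2101 + 145.0) = 96.67 mg/L.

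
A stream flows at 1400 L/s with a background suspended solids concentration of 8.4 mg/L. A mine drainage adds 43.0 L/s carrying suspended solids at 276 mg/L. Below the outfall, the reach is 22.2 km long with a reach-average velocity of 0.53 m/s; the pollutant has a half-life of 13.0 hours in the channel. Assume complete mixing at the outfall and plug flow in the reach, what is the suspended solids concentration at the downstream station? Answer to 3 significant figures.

Conservation of mass: C = (1400·8.400 + 43.00·276.0) / 1443 = 23630/1443 = 16.37 mg/L.
Travel time t = 22.2·1000 / 0.53 = 41890 s = 11.64 h.
Half-life 13.0 h → k = ln 2 / 13.0 = 0.05332 h⁻¹ = 1.280 d⁻¹.
First-order decay: C = 16.37·exp(−k·t) = 16.37·0.5377 = 8.805 mg/L.

8.81 mg/L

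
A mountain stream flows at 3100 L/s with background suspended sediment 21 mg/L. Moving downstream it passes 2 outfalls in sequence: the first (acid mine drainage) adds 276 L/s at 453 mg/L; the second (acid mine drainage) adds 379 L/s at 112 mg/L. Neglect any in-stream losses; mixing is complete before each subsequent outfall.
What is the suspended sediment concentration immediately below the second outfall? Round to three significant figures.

Outfall 1: combined Q = 3376 L/s; C = (3100·21.00 + 276.0·453.0)/3376 = 56.32 mg/L.
Outfall 2: combined Q = 3755 L/s; C = (3376·56.32 + 379.0·112.0)/3755 = 61.94 mg/L.

61.9 mg/L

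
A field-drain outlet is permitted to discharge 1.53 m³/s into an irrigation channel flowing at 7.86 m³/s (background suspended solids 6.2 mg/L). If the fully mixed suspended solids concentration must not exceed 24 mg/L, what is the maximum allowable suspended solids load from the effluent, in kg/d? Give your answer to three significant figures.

Mass balance at the limit: 7.860·6.200 + 1.530·Cₑ = 9.390·24 → Cₑ = 115.4 mg/L.
Load = 1.530 m³/s × 115.4 g/m³ × 86 400 s/d = 15260 kg/d.

15300 kg/d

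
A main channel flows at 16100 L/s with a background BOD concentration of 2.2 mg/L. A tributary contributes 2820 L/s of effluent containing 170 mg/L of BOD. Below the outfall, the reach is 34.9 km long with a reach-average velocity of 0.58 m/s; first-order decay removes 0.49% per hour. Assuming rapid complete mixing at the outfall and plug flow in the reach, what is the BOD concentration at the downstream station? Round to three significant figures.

After mixing, C = (16100·2.200 + 2820·170.0) / 18920 = 514800/18920 = 27.21 mg/L.
Travel time t = 34.9·1000 / 0.58 = 60170 s = 16.71 h.
0.49%/h lost → k = −ln(1 − 0.0049) = 0.004912 h⁻¹.
After decay, C = 27.21 × e^(−kt) = 27.21 × 0.9212 = 25.07 mg/L.

25.1 mg/L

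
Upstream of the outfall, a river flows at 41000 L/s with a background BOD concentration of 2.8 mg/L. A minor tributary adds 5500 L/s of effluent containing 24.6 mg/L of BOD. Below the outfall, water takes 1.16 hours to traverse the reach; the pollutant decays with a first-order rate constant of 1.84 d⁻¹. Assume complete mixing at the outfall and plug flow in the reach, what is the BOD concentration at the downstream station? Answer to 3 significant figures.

4.92 mg/L

Conservation of mass: C = (41000·2.800 + 5500·24.60) / 46500 = 250100/46500 = 5.378 mg/L.
First-order decay: C = 5.378·exp(−k·t) = 5.378·0.9149 = 4.921 mg/L.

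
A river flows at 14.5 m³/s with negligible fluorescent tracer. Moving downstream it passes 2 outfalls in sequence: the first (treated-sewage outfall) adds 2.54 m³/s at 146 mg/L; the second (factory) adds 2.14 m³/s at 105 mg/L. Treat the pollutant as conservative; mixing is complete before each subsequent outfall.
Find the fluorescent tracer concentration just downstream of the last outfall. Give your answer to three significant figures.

31.1 mg/L

Below outfall 1: Q → 17.04 m³/s, C = (14.50·0 + 2.540·146.0)/17.04 = 21.76 mg/L.
Below outfall 2: Q → 19.18 m³/s, C = (17.04·21.76 + 2.140·105.0)/19.18 = 31.05 mg/L.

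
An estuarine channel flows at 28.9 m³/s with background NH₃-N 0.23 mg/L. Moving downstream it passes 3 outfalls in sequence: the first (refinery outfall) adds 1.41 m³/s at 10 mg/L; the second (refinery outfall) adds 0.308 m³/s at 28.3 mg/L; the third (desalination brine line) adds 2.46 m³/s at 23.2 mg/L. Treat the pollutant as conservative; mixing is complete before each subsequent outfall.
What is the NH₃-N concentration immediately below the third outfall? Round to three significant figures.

Below outfall 1: Q → 30.31 m³/s, C = (28.90·0.2300 + 1.410·10.00)/30.31 = 0.6845 mg/L.
Below outfall 2: Q → 30.62 m³/s, C = (30.31·0.6845 + 0.3080·28.30)/30.62 = 0.9623 mg/L.
Below outfall 3: Q → 33.08 m³/s, C = (30.62·0.9623 + 2.460·23.20)/33.08 = 2.616 mg/L.

2.62 mg/L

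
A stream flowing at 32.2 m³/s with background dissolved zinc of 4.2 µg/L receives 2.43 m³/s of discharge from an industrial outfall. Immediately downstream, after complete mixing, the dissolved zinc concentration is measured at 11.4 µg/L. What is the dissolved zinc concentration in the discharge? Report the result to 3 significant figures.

107 µg/L

Mass balance: 32.20·4.200 + 2.430·Cₑ = 34.63·11.40
→ Cₑ = (34.63·11.40 − 32.20·4.200) / 2.430 = 106.8 µg/L.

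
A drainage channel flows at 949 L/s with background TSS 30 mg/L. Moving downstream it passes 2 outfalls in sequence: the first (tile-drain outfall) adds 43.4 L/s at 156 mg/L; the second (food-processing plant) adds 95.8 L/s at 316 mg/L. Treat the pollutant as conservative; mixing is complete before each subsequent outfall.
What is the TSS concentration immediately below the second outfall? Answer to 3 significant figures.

Below outfall 1: Q → 992.4 L/s, C = (949.0·30.00 + 43.40·156.0)/992.4 = 35.51 mg/L.
Below outfall 2: Q → 1088 L/s, C = (992.4·35.51 + 95.80·316.0)/1088 = 60.20 mg/L.

60.2 mg/L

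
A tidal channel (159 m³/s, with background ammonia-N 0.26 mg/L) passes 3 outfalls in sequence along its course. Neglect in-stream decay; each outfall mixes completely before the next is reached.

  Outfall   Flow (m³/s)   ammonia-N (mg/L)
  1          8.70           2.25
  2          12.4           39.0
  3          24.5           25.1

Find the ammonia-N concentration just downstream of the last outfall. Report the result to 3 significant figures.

5.67 mg/L

After outfall 1: Q = 159.0 + 8.700 = 167.7 m³/s; C = (159.0·0.2600 + 8.700·2.250)/167.7 = 0.3632 mg/L.
After outfall 2: Q = 167.7 + 12.40 = 180.1 m³/s; C = (167.7·0.3632 + 12.40·39.00)/180.1 = 3.023 mg/L.
After outfall 3: Q = 180.1 + 24.50 = 204.6 m³/s; C = (180.1·3.023 + 24.50·25.10)/204.6 = 5.667 mg/L.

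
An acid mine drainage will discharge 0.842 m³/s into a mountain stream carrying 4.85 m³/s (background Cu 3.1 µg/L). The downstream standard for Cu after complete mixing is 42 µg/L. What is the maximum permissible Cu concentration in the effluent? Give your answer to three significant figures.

266 µg/L

At the limit, (Qr·Cr + Qe·Cₑ)/(Qr + Qe) = 42:
Cₑ = (5.692·42 − 4.850·3.100) / 0.8420 = 266.1 µg/L.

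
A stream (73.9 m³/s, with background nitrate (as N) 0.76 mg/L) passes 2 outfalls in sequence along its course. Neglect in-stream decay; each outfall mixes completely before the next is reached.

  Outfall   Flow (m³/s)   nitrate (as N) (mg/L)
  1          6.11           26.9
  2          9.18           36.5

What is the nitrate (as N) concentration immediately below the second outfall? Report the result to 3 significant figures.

6.23 mg/L

Outfall 1: combined Q = 80.01 m³/s; C = (73.90·0.7600 + 6.110·26.90)/80.01 = 2.756 mg/L.
Outfall 2: combined Q = 89.19 m³/s; C = (80.01·2.756 + 9.180·36.50)/89.19 = 6.229 mg/L.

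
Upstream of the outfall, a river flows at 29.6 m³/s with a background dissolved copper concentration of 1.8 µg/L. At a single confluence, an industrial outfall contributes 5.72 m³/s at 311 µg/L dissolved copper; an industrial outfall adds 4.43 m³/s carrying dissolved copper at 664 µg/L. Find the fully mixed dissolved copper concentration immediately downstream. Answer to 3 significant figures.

Conservation of mass: C = (29.60·1.800 + 5.720·311.0 + 4.430·664.0) / 39.75 = 4774/39.75 = 120.1 µg/L.

120 µg/L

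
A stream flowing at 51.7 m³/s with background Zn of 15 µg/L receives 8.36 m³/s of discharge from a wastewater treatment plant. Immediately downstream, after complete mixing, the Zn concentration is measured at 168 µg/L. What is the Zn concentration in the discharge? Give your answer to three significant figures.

1110 µg/L

Mass balance: 51.70·15.00 + 8.360·Cₑ = 60.06·168.0
→ Cₑ = (60.06·168.0 − 51.70·15.00) / 8.360 = 1114 µg/L.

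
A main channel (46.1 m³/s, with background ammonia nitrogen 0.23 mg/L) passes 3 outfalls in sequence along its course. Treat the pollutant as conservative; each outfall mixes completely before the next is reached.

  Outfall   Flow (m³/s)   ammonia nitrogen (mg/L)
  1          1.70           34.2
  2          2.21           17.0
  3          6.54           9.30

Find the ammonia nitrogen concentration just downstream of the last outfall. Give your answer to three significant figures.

Below outfall 1: Q → 47.80 m³/s, C = (46.10·0.2300 + 1.700·34.20)/47.80 = 1.438 mg/L.
Below outfall 2: Q → 50.01 m³/s, C = (47.80·1.438 + 2.210·17.00)/50.01 = 2.126 mg/L.
Below outfall 3: Q → 56.55 m³/s, C = (50.01·2.126 + 6.540·9.300)/56.55 = 2.956 mg/L.

2.96 mg/L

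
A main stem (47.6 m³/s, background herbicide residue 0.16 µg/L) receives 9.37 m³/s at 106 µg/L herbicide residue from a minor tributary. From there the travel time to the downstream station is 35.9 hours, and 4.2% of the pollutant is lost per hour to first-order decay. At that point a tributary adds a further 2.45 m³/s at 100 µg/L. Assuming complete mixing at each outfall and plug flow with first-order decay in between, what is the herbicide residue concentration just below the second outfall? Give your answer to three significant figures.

Mass balance: C = (47.60·0.1600 + 9.370·106.0) / 56.97 = 1001/56.97 = 17.57 µg/L; combined flow 56.97 m³/s.
4.2%/h lost → k = −ln(1 − 0.042) = 0.04291 h⁻¹.
After decay, C = 17.57 × e^(−kt) = 17.57 × 0.2143 = 3.765 µg/L.
At the second outfall, C = (56.97·3.765 + 2.450·100.0) / (56.97 + 2.450) = 7.733 µg/L.

7.73 µg/L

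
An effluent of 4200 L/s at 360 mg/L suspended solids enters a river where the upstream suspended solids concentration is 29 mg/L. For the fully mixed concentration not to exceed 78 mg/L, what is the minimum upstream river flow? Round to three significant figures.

Set C_mix = 78: (Q·29.00 + 4200·360.0) / (Q + 4200) = 78
→ Q = 4200·(360.0 − 78)/(78 − 29.00) = 24170 L/s.

24200 L/s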